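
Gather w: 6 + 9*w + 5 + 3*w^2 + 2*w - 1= 3*w^2 + 11*w + 10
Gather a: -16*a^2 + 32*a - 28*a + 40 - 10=-16*a^2 + 4*a + 30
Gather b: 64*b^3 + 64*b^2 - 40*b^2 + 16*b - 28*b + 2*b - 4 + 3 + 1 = 64*b^3 + 24*b^2 - 10*b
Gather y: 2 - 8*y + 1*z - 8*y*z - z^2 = y*(-8*z - 8) - z^2 + z + 2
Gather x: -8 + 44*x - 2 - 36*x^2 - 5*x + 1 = -36*x^2 + 39*x - 9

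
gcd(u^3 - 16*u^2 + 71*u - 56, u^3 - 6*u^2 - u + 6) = u - 1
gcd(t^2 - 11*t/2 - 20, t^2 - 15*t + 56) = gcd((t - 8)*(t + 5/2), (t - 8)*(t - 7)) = t - 8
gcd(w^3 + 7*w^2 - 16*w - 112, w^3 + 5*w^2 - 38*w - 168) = w^2 + 11*w + 28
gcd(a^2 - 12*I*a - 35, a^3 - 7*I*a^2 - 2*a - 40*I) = a - 5*I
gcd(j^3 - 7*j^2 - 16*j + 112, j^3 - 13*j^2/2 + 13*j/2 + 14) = j - 4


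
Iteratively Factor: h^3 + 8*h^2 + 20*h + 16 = (h + 4)*(h^2 + 4*h + 4) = (h + 2)*(h + 4)*(h + 2)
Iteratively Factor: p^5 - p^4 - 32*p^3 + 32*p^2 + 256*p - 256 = (p + 4)*(p^4 - 5*p^3 - 12*p^2 + 80*p - 64) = (p - 4)*(p + 4)*(p^3 - p^2 - 16*p + 16) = (p - 4)*(p - 1)*(p + 4)*(p^2 - 16) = (p - 4)^2*(p - 1)*(p + 4)*(p + 4)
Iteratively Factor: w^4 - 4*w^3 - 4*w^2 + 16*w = (w - 2)*(w^3 - 2*w^2 - 8*w) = w*(w - 2)*(w^2 - 2*w - 8) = w*(w - 2)*(w + 2)*(w - 4)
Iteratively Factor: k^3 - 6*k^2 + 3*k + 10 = (k - 2)*(k^2 - 4*k - 5) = (k - 5)*(k - 2)*(k + 1)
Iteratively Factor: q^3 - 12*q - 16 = (q + 2)*(q^2 - 2*q - 8) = (q + 2)^2*(q - 4)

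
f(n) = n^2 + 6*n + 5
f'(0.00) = 6.00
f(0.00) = 5.00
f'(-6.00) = -6.00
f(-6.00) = 5.00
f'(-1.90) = 2.20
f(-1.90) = -2.79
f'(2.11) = 10.22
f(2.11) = 22.11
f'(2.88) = 11.76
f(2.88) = 30.57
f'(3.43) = 12.86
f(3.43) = 37.34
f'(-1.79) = 2.42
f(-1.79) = -2.54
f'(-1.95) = 2.10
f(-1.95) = -2.90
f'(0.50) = 7.00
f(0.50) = 8.25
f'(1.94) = 9.88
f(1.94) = 20.40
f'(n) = 2*n + 6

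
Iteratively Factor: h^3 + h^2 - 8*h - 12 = (h + 2)*(h^2 - h - 6) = (h - 3)*(h + 2)*(h + 2)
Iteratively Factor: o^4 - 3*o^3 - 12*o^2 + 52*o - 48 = (o - 2)*(o^3 - o^2 - 14*o + 24) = (o - 2)^2*(o^2 + o - 12) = (o - 2)^2*(o + 4)*(o - 3)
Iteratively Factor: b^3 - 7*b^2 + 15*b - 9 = (b - 3)*(b^2 - 4*b + 3) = (b - 3)^2*(b - 1)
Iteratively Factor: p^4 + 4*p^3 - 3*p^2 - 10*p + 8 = (p + 4)*(p^3 - 3*p + 2) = (p + 2)*(p + 4)*(p^2 - 2*p + 1) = (p - 1)*(p + 2)*(p + 4)*(p - 1)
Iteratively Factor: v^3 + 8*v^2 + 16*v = (v + 4)*(v^2 + 4*v) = (v + 4)^2*(v)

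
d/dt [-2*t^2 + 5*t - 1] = 5 - 4*t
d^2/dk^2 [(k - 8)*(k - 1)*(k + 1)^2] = 12*k^2 - 42*k - 18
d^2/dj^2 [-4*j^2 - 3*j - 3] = -8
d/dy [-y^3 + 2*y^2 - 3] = y*(4 - 3*y)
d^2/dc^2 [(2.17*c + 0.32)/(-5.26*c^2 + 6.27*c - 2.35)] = (-(2.17*c + 0.32)*(10.52*c - 6.27)*(21.04*c - 12.54) + (68.4852*c - 23.8454)*(5.26*c^2 - 6.27*c + 2.35))/(5.26*c^2 - 6.27*c + 2.35)^3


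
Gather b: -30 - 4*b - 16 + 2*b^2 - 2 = 2*b^2 - 4*b - 48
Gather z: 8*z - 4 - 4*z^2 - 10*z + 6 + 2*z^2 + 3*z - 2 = -2*z^2 + z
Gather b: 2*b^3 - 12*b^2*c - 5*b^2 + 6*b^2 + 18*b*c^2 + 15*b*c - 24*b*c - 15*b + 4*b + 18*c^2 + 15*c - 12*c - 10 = 2*b^3 + b^2*(1 - 12*c) + b*(18*c^2 - 9*c - 11) + 18*c^2 + 3*c - 10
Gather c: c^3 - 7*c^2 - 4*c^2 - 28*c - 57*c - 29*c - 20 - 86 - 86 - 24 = c^3 - 11*c^2 - 114*c - 216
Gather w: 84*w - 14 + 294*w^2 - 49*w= 294*w^2 + 35*w - 14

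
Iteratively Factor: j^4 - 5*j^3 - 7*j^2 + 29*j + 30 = (j - 5)*(j^3 - 7*j - 6) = (j - 5)*(j + 1)*(j^2 - j - 6) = (j - 5)*(j + 1)*(j + 2)*(j - 3)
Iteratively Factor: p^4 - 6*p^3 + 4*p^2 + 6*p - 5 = (p - 5)*(p^3 - p^2 - p + 1) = (p - 5)*(p - 1)*(p^2 - 1) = (p - 5)*(p - 1)^2*(p + 1)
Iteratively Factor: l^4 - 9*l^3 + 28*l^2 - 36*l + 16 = (l - 2)*(l^3 - 7*l^2 + 14*l - 8) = (l - 2)*(l - 1)*(l^2 - 6*l + 8) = (l - 4)*(l - 2)*(l - 1)*(l - 2)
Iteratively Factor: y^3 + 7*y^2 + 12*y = (y)*(y^2 + 7*y + 12) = y*(y + 3)*(y + 4)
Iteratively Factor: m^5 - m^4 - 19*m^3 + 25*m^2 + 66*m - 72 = (m - 3)*(m^4 + 2*m^3 - 13*m^2 - 14*m + 24) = (m - 3)*(m + 2)*(m^3 - 13*m + 12) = (m - 3)^2*(m + 2)*(m^2 + 3*m - 4) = (m - 3)^2*(m - 1)*(m + 2)*(m + 4)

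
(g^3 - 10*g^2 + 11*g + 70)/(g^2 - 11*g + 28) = (g^2 - 3*g - 10)/(g - 4)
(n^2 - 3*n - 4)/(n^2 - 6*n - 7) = (n - 4)/(n - 7)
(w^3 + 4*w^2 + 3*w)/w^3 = 1 + 4/w + 3/w^2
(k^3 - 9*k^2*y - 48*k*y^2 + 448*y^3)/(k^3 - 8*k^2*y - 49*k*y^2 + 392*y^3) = (-k + 8*y)/(-k + 7*y)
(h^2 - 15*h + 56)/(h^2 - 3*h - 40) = (h - 7)/(h + 5)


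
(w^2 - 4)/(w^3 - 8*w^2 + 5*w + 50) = (w - 2)/(w^2 - 10*w + 25)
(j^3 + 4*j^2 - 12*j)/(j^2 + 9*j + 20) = j*(j^2 + 4*j - 12)/(j^2 + 9*j + 20)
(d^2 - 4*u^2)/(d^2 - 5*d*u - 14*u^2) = (-d + 2*u)/(-d + 7*u)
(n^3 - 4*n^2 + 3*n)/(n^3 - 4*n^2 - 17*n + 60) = n*(n - 1)/(n^2 - n - 20)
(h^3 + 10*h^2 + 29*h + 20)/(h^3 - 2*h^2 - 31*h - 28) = (h + 5)/(h - 7)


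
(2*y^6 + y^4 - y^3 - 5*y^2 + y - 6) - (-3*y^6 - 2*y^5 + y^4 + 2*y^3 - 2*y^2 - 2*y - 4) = 5*y^6 + 2*y^5 - 3*y^3 - 3*y^2 + 3*y - 2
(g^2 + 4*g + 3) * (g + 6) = g^3 + 10*g^2 + 27*g + 18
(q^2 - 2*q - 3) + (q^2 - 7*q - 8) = 2*q^2 - 9*q - 11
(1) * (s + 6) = s + 6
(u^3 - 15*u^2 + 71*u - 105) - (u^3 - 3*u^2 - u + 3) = -12*u^2 + 72*u - 108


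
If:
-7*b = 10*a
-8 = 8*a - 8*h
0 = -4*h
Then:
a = -1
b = 10/7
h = 0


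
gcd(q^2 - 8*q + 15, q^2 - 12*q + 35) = q - 5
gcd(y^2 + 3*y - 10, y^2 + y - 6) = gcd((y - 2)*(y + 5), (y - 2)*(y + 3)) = y - 2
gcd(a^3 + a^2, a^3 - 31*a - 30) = a + 1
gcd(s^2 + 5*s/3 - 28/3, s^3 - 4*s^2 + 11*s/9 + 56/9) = s - 7/3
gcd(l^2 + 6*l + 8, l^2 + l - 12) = l + 4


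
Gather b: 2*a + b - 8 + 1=2*a + b - 7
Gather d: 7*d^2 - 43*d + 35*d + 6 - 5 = 7*d^2 - 8*d + 1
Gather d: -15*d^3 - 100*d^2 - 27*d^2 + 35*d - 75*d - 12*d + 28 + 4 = -15*d^3 - 127*d^2 - 52*d + 32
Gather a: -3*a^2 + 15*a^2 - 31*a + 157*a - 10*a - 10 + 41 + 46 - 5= 12*a^2 + 116*a + 72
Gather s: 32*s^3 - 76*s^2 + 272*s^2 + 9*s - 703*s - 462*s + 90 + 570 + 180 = 32*s^3 + 196*s^2 - 1156*s + 840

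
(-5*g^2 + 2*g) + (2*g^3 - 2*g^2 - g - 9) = 2*g^3 - 7*g^2 + g - 9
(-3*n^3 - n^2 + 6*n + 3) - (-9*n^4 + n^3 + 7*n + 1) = 9*n^4 - 4*n^3 - n^2 - n + 2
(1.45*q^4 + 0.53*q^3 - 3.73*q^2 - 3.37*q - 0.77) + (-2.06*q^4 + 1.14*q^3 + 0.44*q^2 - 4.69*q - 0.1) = -0.61*q^4 + 1.67*q^3 - 3.29*q^2 - 8.06*q - 0.87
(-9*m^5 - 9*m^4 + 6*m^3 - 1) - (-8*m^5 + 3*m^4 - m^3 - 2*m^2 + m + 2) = -m^5 - 12*m^4 + 7*m^3 + 2*m^2 - m - 3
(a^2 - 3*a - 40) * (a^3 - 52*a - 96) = a^5 - 3*a^4 - 92*a^3 + 60*a^2 + 2368*a + 3840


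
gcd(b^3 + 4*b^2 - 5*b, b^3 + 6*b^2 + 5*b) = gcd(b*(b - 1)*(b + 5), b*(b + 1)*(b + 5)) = b^2 + 5*b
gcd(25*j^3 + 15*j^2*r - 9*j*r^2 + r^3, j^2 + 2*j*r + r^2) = j + r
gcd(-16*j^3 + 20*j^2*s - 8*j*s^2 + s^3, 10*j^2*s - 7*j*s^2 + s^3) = -2*j + s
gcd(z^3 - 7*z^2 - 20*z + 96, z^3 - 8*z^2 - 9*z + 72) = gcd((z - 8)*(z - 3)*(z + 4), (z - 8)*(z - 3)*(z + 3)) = z^2 - 11*z + 24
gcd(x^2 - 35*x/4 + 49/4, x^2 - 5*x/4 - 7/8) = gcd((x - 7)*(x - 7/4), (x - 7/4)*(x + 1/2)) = x - 7/4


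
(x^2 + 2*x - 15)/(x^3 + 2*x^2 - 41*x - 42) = (x^2 + 2*x - 15)/(x^3 + 2*x^2 - 41*x - 42)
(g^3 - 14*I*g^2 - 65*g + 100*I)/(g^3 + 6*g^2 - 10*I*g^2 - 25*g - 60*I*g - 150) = (g - 4*I)/(g + 6)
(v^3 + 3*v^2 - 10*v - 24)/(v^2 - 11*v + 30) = (v^3 + 3*v^2 - 10*v - 24)/(v^2 - 11*v + 30)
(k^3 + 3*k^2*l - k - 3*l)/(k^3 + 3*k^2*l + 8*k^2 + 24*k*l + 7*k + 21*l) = (k - 1)/(k + 7)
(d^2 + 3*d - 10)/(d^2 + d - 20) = (d - 2)/(d - 4)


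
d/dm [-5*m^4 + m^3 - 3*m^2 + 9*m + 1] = -20*m^3 + 3*m^2 - 6*m + 9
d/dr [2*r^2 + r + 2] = 4*r + 1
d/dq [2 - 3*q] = -3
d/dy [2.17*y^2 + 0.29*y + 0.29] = 4.34*y + 0.29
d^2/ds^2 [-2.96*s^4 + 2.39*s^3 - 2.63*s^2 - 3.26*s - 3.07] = -35.52*s^2 + 14.34*s - 5.26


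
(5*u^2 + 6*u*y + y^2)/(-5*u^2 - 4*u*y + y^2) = (5*u + y)/(-5*u + y)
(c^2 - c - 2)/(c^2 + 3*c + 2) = (c - 2)/(c + 2)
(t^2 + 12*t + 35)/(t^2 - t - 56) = (t + 5)/(t - 8)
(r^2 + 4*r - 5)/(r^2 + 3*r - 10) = (r - 1)/(r - 2)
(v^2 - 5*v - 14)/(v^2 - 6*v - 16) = (v - 7)/(v - 8)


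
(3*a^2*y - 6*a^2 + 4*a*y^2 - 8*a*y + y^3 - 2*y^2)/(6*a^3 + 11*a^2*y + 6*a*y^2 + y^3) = (y - 2)/(2*a + y)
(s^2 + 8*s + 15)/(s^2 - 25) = (s + 3)/(s - 5)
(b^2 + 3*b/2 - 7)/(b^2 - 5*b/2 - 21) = (b - 2)/(b - 6)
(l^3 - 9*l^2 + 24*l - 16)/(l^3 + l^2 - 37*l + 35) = (l^2 - 8*l + 16)/(l^2 + 2*l - 35)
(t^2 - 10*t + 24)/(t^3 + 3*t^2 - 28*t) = (t - 6)/(t*(t + 7))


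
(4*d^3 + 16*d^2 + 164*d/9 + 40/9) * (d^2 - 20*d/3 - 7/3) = 4*d^5 - 32*d^4/3 - 880*d^3/9 - 4168*d^2/27 - 1948*d/27 - 280/27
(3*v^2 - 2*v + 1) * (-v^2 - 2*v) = -3*v^4 - 4*v^3 + 3*v^2 - 2*v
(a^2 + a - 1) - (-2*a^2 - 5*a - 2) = 3*a^2 + 6*a + 1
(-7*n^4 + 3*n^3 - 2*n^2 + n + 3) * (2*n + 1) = -14*n^5 - n^4 - n^3 + 7*n + 3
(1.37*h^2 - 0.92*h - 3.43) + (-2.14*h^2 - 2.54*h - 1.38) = -0.77*h^2 - 3.46*h - 4.81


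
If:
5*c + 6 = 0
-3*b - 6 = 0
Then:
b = -2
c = -6/5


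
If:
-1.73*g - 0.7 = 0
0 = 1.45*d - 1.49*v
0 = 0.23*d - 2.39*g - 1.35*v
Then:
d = 0.89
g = -0.40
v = 0.87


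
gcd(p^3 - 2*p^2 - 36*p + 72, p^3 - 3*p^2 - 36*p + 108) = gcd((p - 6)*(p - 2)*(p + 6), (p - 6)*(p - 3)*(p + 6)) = p^2 - 36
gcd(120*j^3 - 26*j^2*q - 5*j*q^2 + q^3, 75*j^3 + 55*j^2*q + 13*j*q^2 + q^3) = 5*j + q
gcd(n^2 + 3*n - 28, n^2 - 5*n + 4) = n - 4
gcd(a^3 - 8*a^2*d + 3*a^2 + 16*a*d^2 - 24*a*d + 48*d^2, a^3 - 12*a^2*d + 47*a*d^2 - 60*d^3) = a - 4*d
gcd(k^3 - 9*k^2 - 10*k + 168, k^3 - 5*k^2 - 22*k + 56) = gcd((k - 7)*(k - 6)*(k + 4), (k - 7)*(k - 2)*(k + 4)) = k^2 - 3*k - 28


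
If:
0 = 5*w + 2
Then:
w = -2/5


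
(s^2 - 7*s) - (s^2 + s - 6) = 6 - 8*s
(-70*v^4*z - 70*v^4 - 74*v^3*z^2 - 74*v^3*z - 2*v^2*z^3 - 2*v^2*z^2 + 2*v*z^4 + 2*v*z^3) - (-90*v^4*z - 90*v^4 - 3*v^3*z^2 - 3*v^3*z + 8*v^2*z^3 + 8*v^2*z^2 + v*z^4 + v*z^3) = 20*v^4*z + 20*v^4 - 71*v^3*z^2 - 71*v^3*z - 10*v^2*z^3 - 10*v^2*z^2 + v*z^4 + v*z^3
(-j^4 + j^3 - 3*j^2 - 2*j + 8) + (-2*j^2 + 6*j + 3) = -j^4 + j^3 - 5*j^2 + 4*j + 11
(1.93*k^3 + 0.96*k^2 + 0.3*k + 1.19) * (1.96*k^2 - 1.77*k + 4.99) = 3.7828*k^5 - 1.5345*k^4 + 8.5195*k^3 + 6.5918*k^2 - 0.6093*k + 5.9381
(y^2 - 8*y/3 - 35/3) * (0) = 0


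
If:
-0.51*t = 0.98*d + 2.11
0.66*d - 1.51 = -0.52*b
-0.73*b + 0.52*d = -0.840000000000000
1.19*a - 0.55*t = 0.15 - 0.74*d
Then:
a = -3.12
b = 1.78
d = 0.88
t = -5.84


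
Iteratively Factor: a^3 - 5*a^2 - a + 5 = (a - 1)*(a^2 - 4*a - 5) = (a - 5)*(a - 1)*(a + 1)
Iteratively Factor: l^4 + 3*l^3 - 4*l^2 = (l - 1)*(l^3 + 4*l^2) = (l - 1)*(l + 4)*(l^2) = l*(l - 1)*(l + 4)*(l)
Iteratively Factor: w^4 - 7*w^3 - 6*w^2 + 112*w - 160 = (w + 4)*(w^3 - 11*w^2 + 38*w - 40) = (w - 4)*(w + 4)*(w^2 - 7*w + 10) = (w - 5)*(w - 4)*(w + 4)*(w - 2)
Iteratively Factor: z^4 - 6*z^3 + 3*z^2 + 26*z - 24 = (z - 4)*(z^3 - 2*z^2 - 5*z + 6) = (z - 4)*(z - 3)*(z^2 + z - 2) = (z - 4)*(z - 3)*(z + 2)*(z - 1)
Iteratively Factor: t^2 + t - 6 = (t - 2)*(t + 3)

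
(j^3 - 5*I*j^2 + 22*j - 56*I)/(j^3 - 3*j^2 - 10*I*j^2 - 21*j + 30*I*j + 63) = (j^2 + 2*I*j + 8)/(j^2 - 3*j*(1 + I) + 9*I)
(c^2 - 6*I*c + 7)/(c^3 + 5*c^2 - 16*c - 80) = (c^2 - 6*I*c + 7)/(c^3 + 5*c^2 - 16*c - 80)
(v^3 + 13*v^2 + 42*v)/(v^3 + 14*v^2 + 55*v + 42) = v/(v + 1)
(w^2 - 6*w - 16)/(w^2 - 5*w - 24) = (w + 2)/(w + 3)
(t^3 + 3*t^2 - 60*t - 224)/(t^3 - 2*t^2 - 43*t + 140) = (t^2 - 4*t - 32)/(t^2 - 9*t + 20)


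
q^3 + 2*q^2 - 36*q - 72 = (q - 6)*(q + 2)*(q + 6)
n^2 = n^2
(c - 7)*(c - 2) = c^2 - 9*c + 14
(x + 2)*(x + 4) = x^2 + 6*x + 8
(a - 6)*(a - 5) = a^2 - 11*a + 30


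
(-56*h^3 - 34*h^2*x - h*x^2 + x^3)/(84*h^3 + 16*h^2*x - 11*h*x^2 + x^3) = (4*h + x)/(-6*h + x)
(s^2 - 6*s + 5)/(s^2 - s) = (s - 5)/s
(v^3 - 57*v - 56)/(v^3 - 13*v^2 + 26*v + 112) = (v^2 + 8*v + 7)/(v^2 - 5*v - 14)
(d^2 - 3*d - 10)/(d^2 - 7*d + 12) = (d^2 - 3*d - 10)/(d^2 - 7*d + 12)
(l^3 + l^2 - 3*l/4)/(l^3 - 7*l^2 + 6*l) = (l^2 + l - 3/4)/(l^2 - 7*l + 6)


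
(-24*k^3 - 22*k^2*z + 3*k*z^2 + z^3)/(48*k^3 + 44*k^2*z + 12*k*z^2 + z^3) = (-4*k^2 - 3*k*z + z^2)/(8*k^2 + 6*k*z + z^2)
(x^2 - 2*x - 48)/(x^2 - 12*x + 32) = (x + 6)/(x - 4)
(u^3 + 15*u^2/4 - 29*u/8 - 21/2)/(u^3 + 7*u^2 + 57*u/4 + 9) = (4*u - 7)/(2*(2*u + 3))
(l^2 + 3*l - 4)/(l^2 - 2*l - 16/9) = 9*(-l^2 - 3*l + 4)/(-9*l^2 + 18*l + 16)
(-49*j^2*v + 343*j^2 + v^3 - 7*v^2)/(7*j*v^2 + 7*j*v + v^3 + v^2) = (-7*j*v + 49*j + v^2 - 7*v)/(v*(v + 1))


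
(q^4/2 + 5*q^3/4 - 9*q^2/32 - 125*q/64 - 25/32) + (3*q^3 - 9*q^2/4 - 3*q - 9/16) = q^4/2 + 17*q^3/4 - 81*q^2/32 - 317*q/64 - 43/32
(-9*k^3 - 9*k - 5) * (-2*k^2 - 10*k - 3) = 18*k^5 + 90*k^4 + 45*k^3 + 100*k^2 + 77*k + 15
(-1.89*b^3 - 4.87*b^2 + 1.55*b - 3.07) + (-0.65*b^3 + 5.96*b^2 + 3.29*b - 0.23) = -2.54*b^3 + 1.09*b^2 + 4.84*b - 3.3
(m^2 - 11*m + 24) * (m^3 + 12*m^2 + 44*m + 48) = m^5 + m^4 - 64*m^3 - 148*m^2 + 528*m + 1152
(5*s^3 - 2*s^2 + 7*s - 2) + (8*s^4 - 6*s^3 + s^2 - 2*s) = 8*s^4 - s^3 - s^2 + 5*s - 2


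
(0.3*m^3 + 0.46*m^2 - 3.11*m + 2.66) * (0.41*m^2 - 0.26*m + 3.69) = 0.123*m^5 + 0.1106*m^4 - 0.2877*m^3 + 3.5966*m^2 - 12.1675*m + 9.8154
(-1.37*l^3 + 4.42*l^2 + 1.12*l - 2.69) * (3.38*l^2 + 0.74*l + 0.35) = -4.6306*l^5 + 13.9258*l^4 + 6.5769*l^3 - 6.7164*l^2 - 1.5986*l - 0.9415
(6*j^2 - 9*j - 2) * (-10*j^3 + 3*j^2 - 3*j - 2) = -60*j^5 + 108*j^4 - 25*j^3 + 9*j^2 + 24*j + 4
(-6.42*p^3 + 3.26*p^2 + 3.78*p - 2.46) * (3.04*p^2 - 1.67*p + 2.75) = -19.5168*p^5 + 20.6318*p^4 - 11.608*p^3 - 4.826*p^2 + 14.5032*p - 6.765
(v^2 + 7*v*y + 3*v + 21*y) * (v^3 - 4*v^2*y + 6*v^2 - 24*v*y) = v^5 + 3*v^4*y + 9*v^4 - 28*v^3*y^2 + 27*v^3*y + 18*v^3 - 252*v^2*y^2 + 54*v^2*y - 504*v*y^2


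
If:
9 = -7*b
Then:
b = -9/7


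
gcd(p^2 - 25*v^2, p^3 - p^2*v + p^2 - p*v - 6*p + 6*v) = 1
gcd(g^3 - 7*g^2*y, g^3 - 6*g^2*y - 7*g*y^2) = -g^2 + 7*g*y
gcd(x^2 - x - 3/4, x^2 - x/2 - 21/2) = 1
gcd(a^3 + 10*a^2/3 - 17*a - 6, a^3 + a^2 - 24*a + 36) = a^2 + 3*a - 18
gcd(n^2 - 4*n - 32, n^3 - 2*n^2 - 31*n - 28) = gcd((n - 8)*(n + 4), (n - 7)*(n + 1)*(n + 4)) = n + 4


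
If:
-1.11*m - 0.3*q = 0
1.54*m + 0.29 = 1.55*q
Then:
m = -0.04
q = 0.15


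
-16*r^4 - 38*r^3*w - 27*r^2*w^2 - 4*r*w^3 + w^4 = (-8*r + w)*(r + w)^2*(2*r + w)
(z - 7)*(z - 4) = z^2 - 11*z + 28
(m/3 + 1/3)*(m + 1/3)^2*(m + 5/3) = m^4/3 + 10*m^3/9 + 32*m^2/27 + 38*m/81 + 5/81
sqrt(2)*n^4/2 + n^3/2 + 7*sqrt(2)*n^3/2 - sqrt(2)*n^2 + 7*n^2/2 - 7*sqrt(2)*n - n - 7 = (n/2 + sqrt(2)/2)*(n + 7)*(n - sqrt(2))*(sqrt(2)*n + 1)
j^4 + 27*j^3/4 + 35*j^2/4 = j^2*(j + 7/4)*(j + 5)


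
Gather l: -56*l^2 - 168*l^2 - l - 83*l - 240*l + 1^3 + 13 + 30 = -224*l^2 - 324*l + 44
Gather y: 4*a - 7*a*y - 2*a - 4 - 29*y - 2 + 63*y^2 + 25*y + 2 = 2*a + 63*y^2 + y*(-7*a - 4) - 4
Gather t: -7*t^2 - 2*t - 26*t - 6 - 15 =-7*t^2 - 28*t - 21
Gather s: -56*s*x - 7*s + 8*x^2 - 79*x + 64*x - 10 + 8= s*(-56*x - 7) + 8*x^2 - 15*x - 2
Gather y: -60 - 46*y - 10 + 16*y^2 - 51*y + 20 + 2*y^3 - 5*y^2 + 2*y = 2*y^3 + 11*y^2 - 95*y - 50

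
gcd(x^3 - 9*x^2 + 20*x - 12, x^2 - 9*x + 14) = x - 2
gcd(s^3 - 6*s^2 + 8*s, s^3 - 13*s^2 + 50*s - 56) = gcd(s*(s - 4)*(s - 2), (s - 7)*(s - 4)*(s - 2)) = s^2 - 6*s + 8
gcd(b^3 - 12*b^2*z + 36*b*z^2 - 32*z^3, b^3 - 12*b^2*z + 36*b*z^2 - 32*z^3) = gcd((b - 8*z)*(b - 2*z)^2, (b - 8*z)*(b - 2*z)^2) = -b^3 + 12*b^2*z - 36*b*z^2 + 32*z^3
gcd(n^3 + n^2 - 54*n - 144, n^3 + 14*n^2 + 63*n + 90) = n^2 + 9*n + 18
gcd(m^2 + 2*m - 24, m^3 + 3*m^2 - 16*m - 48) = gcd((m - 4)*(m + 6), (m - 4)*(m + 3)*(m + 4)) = m - 4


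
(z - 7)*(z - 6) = z^2 - 13*z + 42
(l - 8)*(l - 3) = l^2 - 11*l + 24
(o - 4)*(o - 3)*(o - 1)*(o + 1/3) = o^4 - 23*o^3/3 + 49*o^2/3 - 17*o/3 - 4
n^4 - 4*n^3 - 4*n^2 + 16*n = n*(n - 4)*(n - 2)*(n + 2)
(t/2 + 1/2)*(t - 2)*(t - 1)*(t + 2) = t^4/2 - 5*t^2/2 + 2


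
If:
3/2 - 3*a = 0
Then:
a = 1/2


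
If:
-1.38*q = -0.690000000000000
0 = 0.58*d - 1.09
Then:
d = 1.88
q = 0.50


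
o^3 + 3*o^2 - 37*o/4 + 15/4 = (o - 3/2)*(o - 1/2)*(o + 5)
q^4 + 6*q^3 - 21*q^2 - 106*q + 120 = (q - 4)*(q - 1)*(q + 5)*(q + 6)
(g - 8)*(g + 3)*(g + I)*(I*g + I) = I*g^4 - g^3 - 4*I*g^3 + 4*g^2 - 29*I*g^2 + 29*g - 24*I*g + 24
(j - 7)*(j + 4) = j^2 - 3*j - 28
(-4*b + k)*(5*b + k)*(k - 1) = -20*b^2*k + 20*b^2 + b*k^2 - b*k + k^3 - k^2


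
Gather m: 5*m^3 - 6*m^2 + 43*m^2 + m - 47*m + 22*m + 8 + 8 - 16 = 5*m^3 + 37*m^2 - 24*m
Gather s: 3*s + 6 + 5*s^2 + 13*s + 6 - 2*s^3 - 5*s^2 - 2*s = -2*s^3 + 14*s + 12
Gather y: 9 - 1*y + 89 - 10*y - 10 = 88 - 11*y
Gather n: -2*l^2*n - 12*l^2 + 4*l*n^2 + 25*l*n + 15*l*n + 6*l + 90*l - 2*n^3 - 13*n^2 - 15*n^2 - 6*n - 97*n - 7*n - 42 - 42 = -12*l^2 + 96*l - 2*n^3 + n^2*(4*l - 28) + n*(-2*l^2 + 40*l - 110) - 84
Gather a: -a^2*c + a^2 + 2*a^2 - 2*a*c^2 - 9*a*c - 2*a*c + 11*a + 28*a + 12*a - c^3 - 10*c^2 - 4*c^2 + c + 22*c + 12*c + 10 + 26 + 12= a^2*(3 - c) + a*(-2*c^2 - 11*c + 51) - c^3 - 14*c^2 + 35*c + 48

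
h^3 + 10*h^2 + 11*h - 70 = (h - 2)*(h + 5)*(h + 7)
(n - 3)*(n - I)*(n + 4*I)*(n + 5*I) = n^4 - 3*n^3 + 8*I*n^3 - 11*n^2 - 24*I*n^2 + 33*n + 20*I*n - 60*I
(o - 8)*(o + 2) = o^2 - 6*o - 16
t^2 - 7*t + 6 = (t - 6)*(t - 1)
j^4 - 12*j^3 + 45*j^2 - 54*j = j*(j - 6)*(j - 3)^2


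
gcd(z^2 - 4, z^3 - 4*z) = z^2 - 4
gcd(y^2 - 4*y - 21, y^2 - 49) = y - 7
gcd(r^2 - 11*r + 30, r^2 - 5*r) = r - 5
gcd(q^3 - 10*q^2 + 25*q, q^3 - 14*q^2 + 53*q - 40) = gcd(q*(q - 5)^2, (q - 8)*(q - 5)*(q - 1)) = q - 5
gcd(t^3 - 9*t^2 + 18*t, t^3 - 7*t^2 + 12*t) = t^2 - 3*t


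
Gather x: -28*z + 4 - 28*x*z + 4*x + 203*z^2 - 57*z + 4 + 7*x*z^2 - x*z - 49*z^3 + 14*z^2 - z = x*(7*z^2 - 29*z + 4) - 49*z^3 + 217*z^2 - 86*z + 8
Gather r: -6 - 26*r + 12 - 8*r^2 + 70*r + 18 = -8*r^2 + 44*r + 24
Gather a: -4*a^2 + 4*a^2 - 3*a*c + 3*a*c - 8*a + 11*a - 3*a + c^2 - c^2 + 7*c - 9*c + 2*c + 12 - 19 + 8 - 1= 0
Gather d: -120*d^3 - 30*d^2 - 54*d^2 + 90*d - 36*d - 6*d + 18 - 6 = -120*d^3 - 84*d^2 + 48*d + 12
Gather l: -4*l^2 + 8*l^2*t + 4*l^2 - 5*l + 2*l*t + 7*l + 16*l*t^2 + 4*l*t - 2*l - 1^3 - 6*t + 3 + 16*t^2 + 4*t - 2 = 8*l^2*t + l*(16*t^2 + 6*t) + 16*t^2 - 2*t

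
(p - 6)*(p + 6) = p^2 - 36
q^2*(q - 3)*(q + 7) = q^4 + 4*q^3 - 21*q^2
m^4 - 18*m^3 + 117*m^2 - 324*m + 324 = (m - 6)^2*(m - 3)^2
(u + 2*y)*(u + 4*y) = u^2 + 6*u*y + 8*y^2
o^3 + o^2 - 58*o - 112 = (o - 8)*(o + 2)*(o + 7)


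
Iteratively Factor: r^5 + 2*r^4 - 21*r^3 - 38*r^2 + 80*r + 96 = (r + 4)*(r^4 - 2*r^3 - 13*r^2 + 14*r + 24) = (r - 4)*(r + 4)*(r^3 + 2*r^2 - 5*r - 6) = (r - 4)*(r - 2)*(r + 4)*(r^2 + 4*r + 3) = (r - 4)*(r - 2)*(r + 1)*(r + 4)*(r + 3)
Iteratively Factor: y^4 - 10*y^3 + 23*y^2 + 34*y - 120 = (y - 5)*(y^3 - 5*y^2 - 2*y + 24) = (y - 5)*(y - 3)*(y^2 - 2*y - 8) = (y - 5)*(y - 4)*(y - 3)*(y + 2)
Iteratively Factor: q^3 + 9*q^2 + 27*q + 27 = (q + 3)*(q^2 + 6*q + 9) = (q + 3)^2*(q + 3)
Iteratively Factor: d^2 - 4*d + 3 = (d - 1)*(d - 3)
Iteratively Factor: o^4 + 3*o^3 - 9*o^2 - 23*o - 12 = (o + 1)*(o^3 + 2*o^2 - 11*o - 12) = (o + 1)^2*(o^2 + o - 12) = (o + 1)^2*(o + 4)*(o - 3)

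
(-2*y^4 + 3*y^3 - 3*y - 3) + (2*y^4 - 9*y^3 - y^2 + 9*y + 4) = -6*y^3 - y^2 + 6*y + 1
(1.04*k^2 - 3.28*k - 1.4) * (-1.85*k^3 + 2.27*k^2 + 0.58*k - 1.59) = -1.924*k^5 + 8.4288*k^4 - 4.2524*k^3 - 6.734*k^2 + 4.4032*k + 2.226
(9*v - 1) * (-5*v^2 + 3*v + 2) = -45*v^3 + 32*v^2 + 15*v - 2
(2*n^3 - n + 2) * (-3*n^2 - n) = -6*n^5 - 2*n^4 + 3*n^3 - 5*n^2 - 2*n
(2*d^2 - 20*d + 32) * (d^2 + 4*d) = 2*d^4 - 12*d^3 - 48*d^2 + 128*d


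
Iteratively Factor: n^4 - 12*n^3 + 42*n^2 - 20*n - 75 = (n - 5)*(n^3 - 7*n^2 + 7*n + 15) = (n - 5)^2*(n^2 - 2*n - 3) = (n - 5)^2*(n - 3)*(n + 1)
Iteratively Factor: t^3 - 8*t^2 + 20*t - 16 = (t - 2)*(t^2 - 6*t + 8) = (t - 4)*(t - 2)*(t - 2)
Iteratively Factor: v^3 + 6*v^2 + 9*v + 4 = (v + 4)*(v^2 + 2*v + 1) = (v + 1)*(v + 4)*(v + 1)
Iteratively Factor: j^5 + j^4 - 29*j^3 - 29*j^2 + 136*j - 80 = (j + 4)*(j^4 - 3*j^3 - 17*j^2 + 39*j - 20) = (j - 5)*(j + 4)*(j^3 + 2*j^2 - 7*j + 4) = (j - 5)*(j - 1)*(j + 4)*(j^2 + 3*j - 4) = (j - 5)*(j - 1)*(j + 4)^2*(j - 1)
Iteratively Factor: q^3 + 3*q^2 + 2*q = (q + 2)*(q^2 + q) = (q + 1)*(q + 2)*(q)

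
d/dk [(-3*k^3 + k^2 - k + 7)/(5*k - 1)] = 2*(-15*k^3 + 7*k^2 - k - 17)/(25*k^2 - 10*k + 1)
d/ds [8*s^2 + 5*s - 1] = 16*s + 5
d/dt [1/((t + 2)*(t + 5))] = (-2*t - 7)/(t^4 + 14*t^3 + 69*t^2 + 140*t + 100)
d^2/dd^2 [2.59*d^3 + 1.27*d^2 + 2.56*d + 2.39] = 15.54*d + 2.54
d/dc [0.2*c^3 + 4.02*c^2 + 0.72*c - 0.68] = 0.6*c^2 + 8.04*c + 0.72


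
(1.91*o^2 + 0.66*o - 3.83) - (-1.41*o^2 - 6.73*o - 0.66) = 3.32*o^2 + 7.39*o - 3.17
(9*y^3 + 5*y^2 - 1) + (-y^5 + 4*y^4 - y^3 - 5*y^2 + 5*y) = -y^5 + 4*y^4 + 8*y^3 + 5*y - 1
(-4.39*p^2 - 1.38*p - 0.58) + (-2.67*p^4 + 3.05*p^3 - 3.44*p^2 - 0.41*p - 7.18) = -2.67*p^4 + 3.05*p^3 - 7.83*p^2 - 1.79*p - 7.76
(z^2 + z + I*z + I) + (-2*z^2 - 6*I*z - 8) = -z^2 + z - 5*I*z - 8 + I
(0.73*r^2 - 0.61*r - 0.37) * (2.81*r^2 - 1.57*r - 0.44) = 2.0513*r^4 - 2.8602*r^3 - 0.4032*r^2 + 0.8493*r + 0.1628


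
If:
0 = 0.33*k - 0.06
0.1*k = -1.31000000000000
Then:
No Solution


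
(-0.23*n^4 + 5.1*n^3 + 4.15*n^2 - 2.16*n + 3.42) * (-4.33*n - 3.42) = 0.9959*n^5 - 21.2964*n^4 - 35.4115*n^3 - 4.8402*n^2 - 7.4214*n - 11.6964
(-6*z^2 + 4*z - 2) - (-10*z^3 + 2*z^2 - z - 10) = 10*z^3 - 8*z^2 + 5*z + 8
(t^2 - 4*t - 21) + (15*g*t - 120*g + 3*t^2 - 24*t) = 15*g*t - 120*g + 4*t^2 - 28*t - 21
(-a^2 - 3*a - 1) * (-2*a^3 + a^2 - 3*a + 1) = 2*a^5 + 5*a^4 + 2*a^3 + 7*a^2 - 1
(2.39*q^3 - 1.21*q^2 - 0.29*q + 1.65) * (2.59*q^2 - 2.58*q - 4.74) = 6.1901*q^5 - 9.3001*q^4 - 8.9579*q^3 + 10.7571*q^2 - 2.8824*q - 7.821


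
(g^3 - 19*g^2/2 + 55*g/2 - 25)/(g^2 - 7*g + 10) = g - 5/2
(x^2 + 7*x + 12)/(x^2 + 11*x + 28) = (x + 3)/(x + 7)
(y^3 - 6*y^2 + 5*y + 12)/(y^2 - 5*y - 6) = (y^2 - 7*y + 12)/(y - 6)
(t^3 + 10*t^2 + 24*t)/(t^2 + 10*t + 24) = t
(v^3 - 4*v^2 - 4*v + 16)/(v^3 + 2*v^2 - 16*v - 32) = (v - 2)/(v + 4)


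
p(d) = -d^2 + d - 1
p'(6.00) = -11.00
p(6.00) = -31.00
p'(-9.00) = 19.00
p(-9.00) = -91.00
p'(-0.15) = 1.30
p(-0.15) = -1.17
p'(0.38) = 0.24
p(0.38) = -0.76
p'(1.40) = -1.80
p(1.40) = -1.56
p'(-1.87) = 4.74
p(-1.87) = -6.37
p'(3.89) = -6.78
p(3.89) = -12.24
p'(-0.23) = 1.46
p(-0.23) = -1.28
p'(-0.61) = 2.22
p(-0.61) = -1.98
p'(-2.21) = 5.42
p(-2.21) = -8.09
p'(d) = 1 - 2*d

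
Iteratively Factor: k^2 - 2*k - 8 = (k + 2)*(k - 4)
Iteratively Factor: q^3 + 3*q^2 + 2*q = (q + 2)*(q^2 + q) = (q + 1)*(q + 2)*(q)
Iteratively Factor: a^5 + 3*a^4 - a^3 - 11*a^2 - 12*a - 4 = (a + 2)*(a^4 + a^3 - 3*a^2 - 5*a - 2) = (a + 1)*(a + 2)*(a^3 - 3*a - 2) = (a + 1)^2*(a + 2)*(a^2 - a - 2) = (a + 1)^3*(a + 2)*(a - 2)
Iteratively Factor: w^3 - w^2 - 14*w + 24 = (w - 2)*(w^2 + w - 12) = (w - 2)*(w + 4)*(w - 3)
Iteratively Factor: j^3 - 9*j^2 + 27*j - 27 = (j - 3)*(j^2 - 6*j + 9) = (j - 3)^2*(j - 3)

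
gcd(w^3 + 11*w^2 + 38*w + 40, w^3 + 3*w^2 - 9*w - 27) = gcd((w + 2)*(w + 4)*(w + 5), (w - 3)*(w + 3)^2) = 1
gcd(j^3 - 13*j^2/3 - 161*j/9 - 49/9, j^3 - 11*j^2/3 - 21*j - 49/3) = j^2 - 14*j/3 - 49/3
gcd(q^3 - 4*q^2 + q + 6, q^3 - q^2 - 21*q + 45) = q - 3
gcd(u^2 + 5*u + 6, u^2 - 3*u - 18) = u + 3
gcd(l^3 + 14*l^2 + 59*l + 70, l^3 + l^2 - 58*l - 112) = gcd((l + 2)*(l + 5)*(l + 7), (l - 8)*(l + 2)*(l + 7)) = l^2 + 9*l + 14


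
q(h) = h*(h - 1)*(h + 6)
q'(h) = h*(h - 1) + h*(h + 6) + (h - 1)*(h + 6)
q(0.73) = -1.33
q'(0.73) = 2.90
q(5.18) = 242.07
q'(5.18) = 126.30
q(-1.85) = 21.88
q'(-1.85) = -14.23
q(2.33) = 25.81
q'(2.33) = 33.59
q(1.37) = 3.74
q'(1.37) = 13.33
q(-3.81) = 40.13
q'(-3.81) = -0.55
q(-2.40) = 29.38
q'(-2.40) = -12.72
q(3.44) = 79.24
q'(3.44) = 63.90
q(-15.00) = -2160.00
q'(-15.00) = 519.00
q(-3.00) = 36.00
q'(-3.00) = -9.00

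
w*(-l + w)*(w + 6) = -l*w^2 - 6*l*w + w^3 + 6*w^2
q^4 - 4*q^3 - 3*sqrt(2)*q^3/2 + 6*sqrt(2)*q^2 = q^2*(q - 4)*(q - 3*sqrt(2)/2)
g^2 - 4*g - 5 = (g - 5)*(g + 1)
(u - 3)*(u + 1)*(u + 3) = u^3 + u^2 - 9*u - 9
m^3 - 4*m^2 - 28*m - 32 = (m - 8)*(m + 2)^2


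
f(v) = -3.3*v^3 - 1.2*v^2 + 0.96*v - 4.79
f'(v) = -9.9*v^2 - 2.4*v + 0.96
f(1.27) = -12.27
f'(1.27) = -18.06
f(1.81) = -26.55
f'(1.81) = -35.82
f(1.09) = -9.44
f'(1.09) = -13.42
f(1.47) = -16.45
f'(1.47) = -23.96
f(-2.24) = 24.13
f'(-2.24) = -43.34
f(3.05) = -106.65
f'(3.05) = -98.45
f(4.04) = -238.10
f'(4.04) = -170.32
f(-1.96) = 13.57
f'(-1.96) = -32.37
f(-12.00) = 5513.29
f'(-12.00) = -1395.84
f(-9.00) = 2295.07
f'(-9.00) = -779.34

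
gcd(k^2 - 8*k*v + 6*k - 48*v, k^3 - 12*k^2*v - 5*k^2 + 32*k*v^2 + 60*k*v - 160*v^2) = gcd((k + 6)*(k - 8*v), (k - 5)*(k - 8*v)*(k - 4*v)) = -k + 8*v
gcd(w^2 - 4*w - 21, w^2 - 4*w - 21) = w^2 - 4*w - 21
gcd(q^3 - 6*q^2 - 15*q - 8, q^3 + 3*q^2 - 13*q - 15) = q + 1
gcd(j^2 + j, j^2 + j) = j^2 + j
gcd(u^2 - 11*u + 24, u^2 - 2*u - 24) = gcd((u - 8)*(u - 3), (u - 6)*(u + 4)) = 1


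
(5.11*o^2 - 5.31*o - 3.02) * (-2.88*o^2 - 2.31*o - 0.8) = -14.7168*o^4 + 3.4887*o^3 + 16.8757*o^2 + 11.2242*o + 2.416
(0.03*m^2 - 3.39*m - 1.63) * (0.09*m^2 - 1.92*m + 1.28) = 0.0027*m^4 - 0.3627*m^3 + 6.4005*m^2 - 1.2096*m - 2.0864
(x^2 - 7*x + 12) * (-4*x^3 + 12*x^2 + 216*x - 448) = -4*x^5 + 40*x^4 + 84*x^3 - 1816*x^2 + 5728*x - 5376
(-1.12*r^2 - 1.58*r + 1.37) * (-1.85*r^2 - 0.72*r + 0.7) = 2.072*r^4 + 3.7294*r^3 - 2.1809*r^2 - 2.0924*r + 0.959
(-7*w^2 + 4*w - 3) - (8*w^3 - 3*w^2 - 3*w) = -8*w^3 - 4*w^2 + 7*w - 3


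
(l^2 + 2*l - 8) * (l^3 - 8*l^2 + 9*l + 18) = l^5 - 6*l^4 - 15*l^3 + 100*l^2 - 36*l - 144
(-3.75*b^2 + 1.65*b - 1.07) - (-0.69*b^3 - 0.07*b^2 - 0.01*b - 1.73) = 0.69*b^3 - 3.68*b^2 + 1.66*b + 0.66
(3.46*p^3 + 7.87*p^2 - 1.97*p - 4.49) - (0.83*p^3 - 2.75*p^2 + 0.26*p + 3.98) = 2.63*p^3 + 10.62*p^2 - 2.23*p - 8.47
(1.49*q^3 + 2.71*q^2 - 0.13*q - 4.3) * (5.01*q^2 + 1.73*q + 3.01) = 7.4649*q^5 + 16.1548*q^4 + 8.5219*q^3 - 13.6108*q^2 - 7.8303*q - 12.943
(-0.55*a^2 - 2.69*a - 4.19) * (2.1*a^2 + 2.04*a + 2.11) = -1.155*a^4 - 6.771*a^3 - 15.4471*a^2 - 14.2235*a - 8.8409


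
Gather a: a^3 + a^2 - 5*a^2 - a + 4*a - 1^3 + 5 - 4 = a^3 - 4*a^2 + 3*a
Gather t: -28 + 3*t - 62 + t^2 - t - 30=t^2 + 2*t - 120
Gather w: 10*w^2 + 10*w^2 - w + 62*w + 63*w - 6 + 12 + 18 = 20*w^2 + 124*w + 24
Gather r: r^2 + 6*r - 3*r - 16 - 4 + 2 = r^2 + 3*r - 18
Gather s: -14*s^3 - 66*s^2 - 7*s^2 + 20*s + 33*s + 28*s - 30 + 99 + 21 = -14*s^3 - 73*s^2 + 81*s + 90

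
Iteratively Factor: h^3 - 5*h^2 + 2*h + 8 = (h - 4)*(h^2 - h - 2) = (h - 4)*(h - 2)*(h + 1)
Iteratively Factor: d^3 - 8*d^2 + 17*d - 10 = (d - 1)*(d^2 - 7*d + 10) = (d - 2)*(d - 1)*(d - 5)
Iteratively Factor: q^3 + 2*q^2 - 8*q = (q - 2)*(q^2 + 4*q) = q*(q - 2)*(q + 4)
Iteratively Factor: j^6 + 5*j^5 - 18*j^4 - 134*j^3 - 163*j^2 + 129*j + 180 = (j - 1)*(j^5 + 6*j^4 - 12*j^3 - 146*j^2 - 309*j - 180) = (j - 1)*(j + 3)*(j^4 + 3*j^3 - 21*j^2 - 83*j - 60) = (j - 5)*(j - 1)*(j + 3)*(j^3 + 8*j^2 + 19*j + 12) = (j - 5)*(j - 1)*(j + 1)*(j + 3)*(j^2 + 7*j + 12) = (j - 5)*(j - 1)*(j + 1)*(j + 3)^2*(j + 4)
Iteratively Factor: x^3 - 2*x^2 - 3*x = (x + 1)*(x^2 - 3*x) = (x - 3)*(x + 1)*(x)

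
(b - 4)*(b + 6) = b^2 + 2*b - 24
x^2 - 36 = (x - 6)*(x + 6)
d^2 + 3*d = d*(d + 3)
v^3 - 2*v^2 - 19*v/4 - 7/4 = (v - 7/2)*(v + 1/2)*(v + 1)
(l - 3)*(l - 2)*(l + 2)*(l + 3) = l^4 - 13*l^2 + 36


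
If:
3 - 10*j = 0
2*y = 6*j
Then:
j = 3/10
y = 9/10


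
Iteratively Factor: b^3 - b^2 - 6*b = (b + 2)*(b^2 - 3*b) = (b - 3)*(b + 2)*(b)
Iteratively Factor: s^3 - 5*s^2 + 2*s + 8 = (s + 1)*(s^2 - 6*s + 8) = (s - 4)*(s + 1)*(s - 2)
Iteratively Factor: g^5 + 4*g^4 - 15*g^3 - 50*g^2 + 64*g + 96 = (g + 1)*(g^4 + 3*g^3 - 18*g^2 - 32*g + 96) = (g - 2)*(g + 1)*(g^3 + 5*g^2 - 8*g - 48) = (g - 3)*(g - 2)*(g + 1)*(g^2 + 8*g + 16) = (g - 3)*(g - 2)*(g + 1)*(g + 4)*(g + 4)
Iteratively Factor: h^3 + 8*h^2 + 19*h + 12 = (h + 1)*(h^2 + 7*h + 12) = (h + 1)*(h + 4)*(h + 3)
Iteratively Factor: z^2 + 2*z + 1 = (z + 1)*(z + 1)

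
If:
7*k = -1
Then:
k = -1/7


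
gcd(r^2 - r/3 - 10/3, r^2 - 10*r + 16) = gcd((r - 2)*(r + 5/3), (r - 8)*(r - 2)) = r - 2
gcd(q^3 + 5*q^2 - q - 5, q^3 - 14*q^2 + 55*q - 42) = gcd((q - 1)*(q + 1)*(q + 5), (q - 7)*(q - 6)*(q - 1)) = q - 1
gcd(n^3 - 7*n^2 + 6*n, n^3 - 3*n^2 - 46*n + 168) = n - 6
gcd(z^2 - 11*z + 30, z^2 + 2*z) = 1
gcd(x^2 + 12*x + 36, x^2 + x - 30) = x + 6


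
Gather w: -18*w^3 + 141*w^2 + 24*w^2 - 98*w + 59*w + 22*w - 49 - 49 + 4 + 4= -18*w^3 + 165*w^2 - 17*w - 90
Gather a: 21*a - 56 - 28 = 21*a - 84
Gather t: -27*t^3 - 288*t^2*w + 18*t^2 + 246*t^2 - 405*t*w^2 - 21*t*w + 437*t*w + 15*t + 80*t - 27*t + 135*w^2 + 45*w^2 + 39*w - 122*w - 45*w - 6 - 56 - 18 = -27*t^3 + t^2*(264 - 288*w) + t*(-405*w^2 + 416*w + 68) + 180*w^2 - 128*w - 80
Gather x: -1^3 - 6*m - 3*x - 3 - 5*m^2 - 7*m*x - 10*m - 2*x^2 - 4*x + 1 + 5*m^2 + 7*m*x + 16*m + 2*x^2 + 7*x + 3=0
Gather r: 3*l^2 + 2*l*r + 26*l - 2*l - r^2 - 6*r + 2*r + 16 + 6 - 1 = 3*l^2 + 24*l - r^2 + r*(2*l - 4) + 21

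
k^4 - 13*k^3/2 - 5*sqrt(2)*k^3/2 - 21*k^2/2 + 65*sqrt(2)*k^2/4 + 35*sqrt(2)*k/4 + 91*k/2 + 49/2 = (k - 7)*(k + 1/2)*(k - 7*sqrt(2)/2)*(k + sqrt(2))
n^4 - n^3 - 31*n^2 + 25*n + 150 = (n - 5)*(n - 3)*(n + 2)*(n + 5)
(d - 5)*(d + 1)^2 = d^3 - 3*d^2 - 9*d - 5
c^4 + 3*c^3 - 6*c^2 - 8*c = c*(c - 2)*(c + 1)*(c + 4)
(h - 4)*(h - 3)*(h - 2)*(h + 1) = h^4 - 8*h^3 + 17*h^2 + 2*h - 24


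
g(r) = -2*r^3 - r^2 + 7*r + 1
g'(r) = -6*r^2 - 2*r + 7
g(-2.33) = 4.56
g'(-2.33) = -20.91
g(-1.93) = -1.86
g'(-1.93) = -11.49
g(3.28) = -57.37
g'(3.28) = -64.11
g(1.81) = -1.47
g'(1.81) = -16.28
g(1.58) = 1.67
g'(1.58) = -11.14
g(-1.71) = -3.89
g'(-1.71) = -7.12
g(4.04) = -118.92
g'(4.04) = -99.01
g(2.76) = -29.35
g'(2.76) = -44.23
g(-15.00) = 6421.00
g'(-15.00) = -1313.00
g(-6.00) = 355.00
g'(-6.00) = -197.00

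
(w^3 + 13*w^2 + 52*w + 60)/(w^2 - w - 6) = (w^2 + 11*w + 30)/(w - 3)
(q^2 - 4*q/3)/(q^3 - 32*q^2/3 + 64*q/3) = (3*q - 4)/(3*q^2 - 32*q + 64)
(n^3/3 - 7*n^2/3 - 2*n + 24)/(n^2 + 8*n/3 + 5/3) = (n^3 - 7*n^2 - 6*n + 72)/(3*n^2 + 8*n + 5)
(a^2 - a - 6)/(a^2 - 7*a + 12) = (a + 2)/(a - 4)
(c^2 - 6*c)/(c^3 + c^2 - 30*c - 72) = c/(c^2 + 7*c + 12)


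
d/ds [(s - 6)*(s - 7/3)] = 2*s - 25/3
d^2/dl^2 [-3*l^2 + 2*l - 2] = -6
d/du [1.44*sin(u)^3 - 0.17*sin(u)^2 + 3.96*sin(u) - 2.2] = (4.32*sin(u)^2 - 0.34*sin(u) + 3.96)*cos(u)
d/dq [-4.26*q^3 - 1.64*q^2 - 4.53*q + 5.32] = -12.78*q^2 - 3.28*q - 4.53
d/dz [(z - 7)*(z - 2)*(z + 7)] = 3*z^2 - 4*z - 49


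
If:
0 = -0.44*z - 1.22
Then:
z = -2.77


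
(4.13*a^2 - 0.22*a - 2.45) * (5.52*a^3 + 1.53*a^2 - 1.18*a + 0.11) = 22.7976*a^5 + 5.1045*a^4 - 18.734*a^3 - 3.0346*a^2 + 2.8668*a - 0.2695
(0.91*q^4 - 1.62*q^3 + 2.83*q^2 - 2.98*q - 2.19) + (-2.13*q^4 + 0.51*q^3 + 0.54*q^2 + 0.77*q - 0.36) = -1.22*q^4 - 1.11*q^3 + 3.37*q^2 - 2.21*q - 2.55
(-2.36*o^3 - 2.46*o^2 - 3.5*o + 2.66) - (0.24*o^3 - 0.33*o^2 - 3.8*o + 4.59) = -2.6*o^3 - 2.13*o^2 + 0.3*o - 1.93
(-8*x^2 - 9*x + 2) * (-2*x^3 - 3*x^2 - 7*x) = 16*x^5 + 42*x^4 + 79*x^3 + 57*x^2 - 14*x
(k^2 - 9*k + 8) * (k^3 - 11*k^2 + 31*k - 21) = k^5 - 20*k^4 + 138*k^3 - 388*k^2 + 437*k - 168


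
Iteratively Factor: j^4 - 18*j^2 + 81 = (j + 3)*(j^3 - 3*j^2 - 9*j + 27) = (j - 3)*(j + 3)*(j^2 - 9) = (j - 3)*(j + 3)^2*(j - 3)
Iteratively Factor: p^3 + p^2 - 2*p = (p)*(p^2 + p - 2) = p*(p - 1)*(p + 2)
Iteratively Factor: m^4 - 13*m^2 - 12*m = (m - 4)*(m^3 + 4*m^2 + 3*m) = (m - 4)*(m + 3)*(m^2 + m) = m*(m - 4)*(m + 3)*(m + 1)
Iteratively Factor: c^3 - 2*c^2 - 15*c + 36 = (c - 3)*(c^2 + c - 12) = (c - 3)^2*(c + 4)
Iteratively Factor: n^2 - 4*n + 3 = (n - 3)*(n - 1)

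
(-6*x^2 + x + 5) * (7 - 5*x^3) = 30*x^5 - 5*x^4 - 25*x^3 - 42*x^2 + 7*x + 35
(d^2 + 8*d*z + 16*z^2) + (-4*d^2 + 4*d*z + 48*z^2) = -3*d^2 + 12*d*z + 64*z^2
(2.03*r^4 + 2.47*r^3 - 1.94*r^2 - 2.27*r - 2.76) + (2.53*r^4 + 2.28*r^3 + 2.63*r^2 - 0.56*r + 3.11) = 4.56*r^4 + 4.75*r^3 + 0.69*r^2 - 2.83*r + 0.35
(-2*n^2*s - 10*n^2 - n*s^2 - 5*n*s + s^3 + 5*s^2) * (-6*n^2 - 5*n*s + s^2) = 12*n^4*s + 60*n^4 + 16*n^3*s^2 + 80*n^3*s - 3*n^2*s^3 - 15*n^2*s^2 - 6*n*s^4 - 30*n*s^3 + s^5 + 5*s^4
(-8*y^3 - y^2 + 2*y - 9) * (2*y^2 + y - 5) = -16*y^5 - 10*y^4 + 43*y^3 - 11*y^2 - 19*y + 45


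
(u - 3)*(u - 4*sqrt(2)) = u^2 - 4*sqrt(2)*u - 3*u + 12*sqrt(2)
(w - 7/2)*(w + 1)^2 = w^3 - 3*w^2/2 - 6*w - 7/2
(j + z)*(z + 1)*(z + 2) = j*z^2 + 3*j*z + 2*j + z^3 + 3*z^2 + 2*z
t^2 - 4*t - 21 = (t - 7)*(t + 3)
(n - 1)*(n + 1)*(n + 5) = n^3 + 5*n^2 - n - 5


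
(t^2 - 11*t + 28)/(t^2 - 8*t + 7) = (t - 4)/(t - 1)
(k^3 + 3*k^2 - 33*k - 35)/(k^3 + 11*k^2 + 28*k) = (k^2 - 4*k - 5)/(k*(k + 4))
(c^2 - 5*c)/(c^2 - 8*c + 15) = c/(c - 3)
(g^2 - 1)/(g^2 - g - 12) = (1 - g^2)/(-g^2 + g + 12)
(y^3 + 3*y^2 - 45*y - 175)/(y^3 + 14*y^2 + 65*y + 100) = (y - 7)/(y + 4)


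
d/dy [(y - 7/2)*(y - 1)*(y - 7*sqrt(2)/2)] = 3*y^2 - 7*sqrt(2)*y - 9*y + 7/2 + 63*sqrt(2)/4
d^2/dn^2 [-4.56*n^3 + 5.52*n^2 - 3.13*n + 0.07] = 11.04 - 27.36*n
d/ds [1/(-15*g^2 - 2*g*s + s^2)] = 2*(g - s)/(15*g^2 + 2*g*s - s^2)^2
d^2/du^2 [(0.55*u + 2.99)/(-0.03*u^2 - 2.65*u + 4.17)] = (-(0.06*u + 2.65)*(0.12*u + 5.3)*(0.55*u + 2.99) + (0.099*u + 3.0944)*(0.03*u^2 + 2.65*u - 4.17))/(0.03*u^2 + 2.65*u - 4.17)^3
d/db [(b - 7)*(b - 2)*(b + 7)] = 3*b^2 - 4*b - 49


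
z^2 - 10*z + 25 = (z - 5)^2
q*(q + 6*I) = q^2 + 6*I*q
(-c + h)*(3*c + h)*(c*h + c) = -3*c^3*h - 3*c^3 + 2*c^2*h^2 + 2*c^2*h + c*h^3 + c*h^2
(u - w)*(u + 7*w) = u^2 + 6*u*w - 7*w^2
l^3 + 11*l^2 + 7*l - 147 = (l - 3)*(l + 7)^2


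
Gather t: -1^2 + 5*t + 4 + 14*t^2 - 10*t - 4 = 14*t^2 - 5*t - 1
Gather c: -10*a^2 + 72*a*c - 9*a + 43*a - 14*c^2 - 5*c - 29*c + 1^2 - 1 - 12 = -10*a^2 + 34*a - 14*c^2 + c*(72*a - 34) - 12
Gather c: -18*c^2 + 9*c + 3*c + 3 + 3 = -18*c^2 + 12*c + 6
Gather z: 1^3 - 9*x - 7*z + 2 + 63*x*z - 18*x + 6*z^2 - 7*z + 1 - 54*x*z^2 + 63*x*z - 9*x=-36*x + z^2*(6 - 54*x) + z*(126*x - 14) + 4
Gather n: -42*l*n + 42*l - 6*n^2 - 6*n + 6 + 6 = 42*l - 6*n^2 + n*(-42*l - 6) + 12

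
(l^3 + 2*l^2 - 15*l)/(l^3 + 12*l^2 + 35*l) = (l - 3)/(l + 7)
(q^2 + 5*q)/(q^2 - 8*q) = (q + 5)/(q - 8)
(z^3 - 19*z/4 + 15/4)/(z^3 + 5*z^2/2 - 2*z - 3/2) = (4*z^2 + 4*z - 15)/(2*(2*z^2 + 7*z + 3))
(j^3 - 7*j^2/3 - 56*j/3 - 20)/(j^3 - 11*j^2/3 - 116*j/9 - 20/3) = 3*(j + 2)/(3*j + 2)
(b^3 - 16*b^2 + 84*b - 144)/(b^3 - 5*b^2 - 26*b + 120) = (b - 6)/(b + 5)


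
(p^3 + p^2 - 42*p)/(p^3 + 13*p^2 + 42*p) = (p - 6)/(p + 6)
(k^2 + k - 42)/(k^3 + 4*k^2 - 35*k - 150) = (k + 7)/(k^2 + 10*k + 25)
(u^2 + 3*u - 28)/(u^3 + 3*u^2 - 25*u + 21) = (u - 4)/(u^2 - 4*u + 3)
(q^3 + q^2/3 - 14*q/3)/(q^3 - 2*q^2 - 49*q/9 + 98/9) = 3*q/(3*q - 7)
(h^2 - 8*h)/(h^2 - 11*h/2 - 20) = 2*h/(2*h + 5)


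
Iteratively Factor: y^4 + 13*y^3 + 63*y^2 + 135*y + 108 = (y + 3)*(y^3 + 10*y^2 + 33*y + 36) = (y + 3)^2*(y^2 + 7*y + 12) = (y + 3)^3*(y + 4)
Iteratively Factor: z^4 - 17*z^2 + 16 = (z + 4)*(z^3 - 4*z^2 - z + 4) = (z - 1)*(z + 4)*(z^2 - 3*z - 4) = (z - 1)*(z + 1)*(z + 4)*(z - 4)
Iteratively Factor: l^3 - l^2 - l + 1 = (l - 1)*(l^2 - 1) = (l - 1)*(l + 1)*(l - 1)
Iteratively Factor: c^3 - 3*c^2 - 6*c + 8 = (c - 4)*(c^2 + c - 2) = (c - 4)*(c + 2)*(c - 1)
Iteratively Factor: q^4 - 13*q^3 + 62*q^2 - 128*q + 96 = (q - 2)*(q^3 - 11*q^2 + 40*q - 48) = (q - 4)*(q - 2)*(q^2 - 7*q + 12) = (q - 4)*(q - 3)*(q - 2)*(q - 4)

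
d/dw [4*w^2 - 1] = 8*w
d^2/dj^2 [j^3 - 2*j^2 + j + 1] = 6*j - 4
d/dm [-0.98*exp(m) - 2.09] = -0.98*exp(m)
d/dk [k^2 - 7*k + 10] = 2*k - 7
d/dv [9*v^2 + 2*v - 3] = 18*v + 2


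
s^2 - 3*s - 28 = (s - 7)*(s + 4)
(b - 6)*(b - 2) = b^2 - 8*b + 12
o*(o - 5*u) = o^2 - 5*o*u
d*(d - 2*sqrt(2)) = d^2 - 2*sqrt(2)*d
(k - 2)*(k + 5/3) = k^2 - k/3 - 10/3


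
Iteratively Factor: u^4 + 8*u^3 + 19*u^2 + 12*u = (u)*(u^3 + 8*u^2 + 19*u + 12) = u*(u + 1)*(u^2 + 7*u + 12) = u*(u + 1)*(u + 4)*(u + 3)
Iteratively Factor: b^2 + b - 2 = (b + 2)*(b - 1)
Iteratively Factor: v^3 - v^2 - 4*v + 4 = (v - 2)*(v^2 + v - 2) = (v - 2)*(v - 1)*(v + 2)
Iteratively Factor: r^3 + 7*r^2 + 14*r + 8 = (r + 1)*(r^2 + 6*r + 8) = (r + 1)*(r + 4)*(r + 2)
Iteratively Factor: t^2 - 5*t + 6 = (t - 2)*(t - 3)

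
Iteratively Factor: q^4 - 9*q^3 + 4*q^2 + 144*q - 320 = (q - 4)*(q^3 - 5*q^2 - 16*q + 80) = (q - 4)^2*(q^2 - q - 20) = (q - 5)*(q - 4)^2*(q + 4)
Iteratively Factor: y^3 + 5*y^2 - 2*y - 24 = (y + 3)*(y^2 + 2*y - 8) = (y - 2)*(y + 3)*(y + 4)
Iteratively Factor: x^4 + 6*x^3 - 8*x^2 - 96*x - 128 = (x - 4)*(x^3 + 10*x^2 + 32*x + 32) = (x - 4)*(x + 2)*(x^2 + 8*x + 16) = (x - 4)*(x + 2)*(x + 4)*(x + 4)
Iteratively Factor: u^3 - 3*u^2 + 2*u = (u)*(u^2 - 3*u + 2) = u*(u - 2)*(u - 1)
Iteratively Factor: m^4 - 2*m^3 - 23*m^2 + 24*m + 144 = (m + 3)*(m^3 - 5*m^2 - 8*m + 48) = (m + 3)^2*(m^2 - 8*m + 16) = (m - 4)*(m + 3)^2*(m - 4)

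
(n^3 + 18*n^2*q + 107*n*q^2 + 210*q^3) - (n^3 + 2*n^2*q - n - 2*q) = 16*n^2*q + 107*n*q^2 + n + 210*q^3 + 2*q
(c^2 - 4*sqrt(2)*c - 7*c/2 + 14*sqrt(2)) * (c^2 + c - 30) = c^4 - 4*sqrt(2)*c^3 - 5*c^3/2 - 67*c^2/2 + 10*sqrt(2)*c^2 + 105*c + 134*sqrt(2)*c - 420*sqrt(2)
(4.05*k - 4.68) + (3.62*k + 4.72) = 7.67*k + 0.04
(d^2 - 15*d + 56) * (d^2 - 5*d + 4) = d^4 - 20*d^3 + 135*d^2 - 340*d + 224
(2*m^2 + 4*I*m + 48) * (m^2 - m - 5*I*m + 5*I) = 2*m^4 - 2*m^3 - 6*I*m^3 + 68*m^2 + 6*I*m^2 - 68*m - 240*I*m + 240*I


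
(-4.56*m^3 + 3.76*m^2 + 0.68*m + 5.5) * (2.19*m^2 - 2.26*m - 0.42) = -9.9864*m^5 + 18.54*m^4 - 5.0932*m^3 + 8.929*m^2 - 12.7156*m - 2.31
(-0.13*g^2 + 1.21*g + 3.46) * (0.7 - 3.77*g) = 0.4901*g^3 - 4.6527*g^2 - 12.1972*g + 2.422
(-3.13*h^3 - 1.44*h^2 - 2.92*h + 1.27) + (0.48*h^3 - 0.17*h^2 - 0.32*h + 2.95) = -2.65*h^3 - 1.61*h^2 - 3.24*h + 4.22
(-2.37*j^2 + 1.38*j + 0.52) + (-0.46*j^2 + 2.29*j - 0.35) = -2.83*j^2 + 3.67*j + 0.17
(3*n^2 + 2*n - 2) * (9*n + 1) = 27*n^3 + 21*n^2 - 16*n - 2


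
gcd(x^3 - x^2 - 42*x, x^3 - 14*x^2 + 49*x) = x^2 - 7*x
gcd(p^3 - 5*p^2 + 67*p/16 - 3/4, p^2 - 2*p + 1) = 1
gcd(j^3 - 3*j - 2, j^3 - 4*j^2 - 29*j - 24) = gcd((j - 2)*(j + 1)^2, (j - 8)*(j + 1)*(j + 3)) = j + 1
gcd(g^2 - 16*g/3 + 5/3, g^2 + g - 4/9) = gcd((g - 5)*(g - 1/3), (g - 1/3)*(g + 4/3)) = g - 1/3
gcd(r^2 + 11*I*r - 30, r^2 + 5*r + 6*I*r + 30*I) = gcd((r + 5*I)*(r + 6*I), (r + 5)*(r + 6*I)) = r + 6*I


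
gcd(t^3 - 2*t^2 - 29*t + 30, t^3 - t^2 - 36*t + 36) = t^2 - 7*t + 6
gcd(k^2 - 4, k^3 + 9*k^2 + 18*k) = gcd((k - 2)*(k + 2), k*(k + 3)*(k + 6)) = 1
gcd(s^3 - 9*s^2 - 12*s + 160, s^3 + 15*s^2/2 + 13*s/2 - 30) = s + 4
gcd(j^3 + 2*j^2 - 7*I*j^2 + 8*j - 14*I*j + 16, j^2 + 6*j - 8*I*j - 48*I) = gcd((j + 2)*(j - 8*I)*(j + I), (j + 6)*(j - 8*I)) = j - 8*I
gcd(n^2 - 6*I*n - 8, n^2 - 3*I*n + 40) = 1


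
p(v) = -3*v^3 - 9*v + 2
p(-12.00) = 5294.00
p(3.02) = -107.81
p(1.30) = -16.29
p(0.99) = -9.82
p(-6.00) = 704.00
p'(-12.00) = -1305.00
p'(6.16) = -350.51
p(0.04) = 1.64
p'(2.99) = -89.46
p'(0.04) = -9.01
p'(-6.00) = -333.00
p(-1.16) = 17.12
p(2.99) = -105.10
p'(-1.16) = -21.11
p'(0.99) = -17.82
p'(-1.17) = -21.32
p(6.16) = -754.67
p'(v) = -9*v^2 - 9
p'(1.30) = -24.21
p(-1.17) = 17.33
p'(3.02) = -91.08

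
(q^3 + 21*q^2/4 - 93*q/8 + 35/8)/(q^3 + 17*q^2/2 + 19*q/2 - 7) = (q - 5/4)/(q + 2)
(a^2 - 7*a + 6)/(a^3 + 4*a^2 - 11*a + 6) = (a - 6)/(a^2 + 5*a - 6)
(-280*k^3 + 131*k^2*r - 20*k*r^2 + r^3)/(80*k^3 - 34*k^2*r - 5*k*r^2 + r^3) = (35*k^2 - 12*k*r + r^2)/(-10*k^2 + 3*k*r + r^2)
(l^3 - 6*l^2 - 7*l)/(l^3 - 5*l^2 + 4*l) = (l^2 - 6*l - 7)/(l^2 - 5*l + 4)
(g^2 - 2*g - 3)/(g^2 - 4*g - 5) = (g - 3)/(g - 5)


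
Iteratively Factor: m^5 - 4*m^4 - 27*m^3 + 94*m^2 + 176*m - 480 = (m + 4)*(m^4 - 8*m^3 + 5*m^2 + 74*m - 120) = (m - 4)*(m + 4)*(m^3 - 4*m^2 - 11*m + 30) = (m - 4)*(m - 2)*(m + 4)*(m^2 - 2*m - 15) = (m - 5)*(m - 4)*(m - 2)*(m + 4)*(m + 3)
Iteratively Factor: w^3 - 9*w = (w - 3)*(w^2 + 3*w) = w*(w - 3)*(w + 3)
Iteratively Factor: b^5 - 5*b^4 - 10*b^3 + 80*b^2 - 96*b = (b - 4)*(b^4 - b^3 - 14*b^2 + 24*b) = (b - 4)*(b - 2)*(b^3 + b^2 - 12*b) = b*(b - 4)*(b - 2)*(b^2 + b - 12) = b*(b - 4)*(b - 3)*(b - 2)*(b + 4)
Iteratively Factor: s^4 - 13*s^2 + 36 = (s - 3)*(s^3 + 3*s^2 - 4*s - 12) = (s - 3)*(s + 3)*(s^2 - 4) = (s - 3)*(s - 2)*(s + 3)*(s + 2)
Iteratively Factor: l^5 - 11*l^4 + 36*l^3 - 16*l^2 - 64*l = (l - 4)*(l^4 - 7*l^3 + 8*l^2 + 16*l) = (l - 4)^2*(l^3 - 3*l^2 - 4*l) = (l - 4)^3*(l^2 + l) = (l - 4)^3*(l + 1)*(l)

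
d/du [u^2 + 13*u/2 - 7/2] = 2*u + 13/2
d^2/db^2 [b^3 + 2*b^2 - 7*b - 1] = 6*b + 4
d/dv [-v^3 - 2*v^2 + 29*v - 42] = -3*v^2 - 4*v + 29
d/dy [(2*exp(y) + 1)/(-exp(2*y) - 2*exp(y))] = 2*(exp(2*y) + exp(y) + 1)*exp(-y)/(exp(2*y) + 4*exp(y) + 4)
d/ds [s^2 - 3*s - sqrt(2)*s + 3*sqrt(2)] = 2*s - 3 - sqrt(2)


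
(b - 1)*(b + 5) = b^2 + 4*b - 5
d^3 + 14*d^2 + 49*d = d*(d + 7)^2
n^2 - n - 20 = (n - 5)*(n + 4)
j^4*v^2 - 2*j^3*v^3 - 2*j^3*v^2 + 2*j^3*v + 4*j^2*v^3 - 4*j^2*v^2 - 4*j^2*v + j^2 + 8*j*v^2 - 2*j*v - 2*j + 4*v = (j - 2)*(j - 2*v)*(j*v + 1)^2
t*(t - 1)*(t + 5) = t^3 + 4*t^2 - 5*t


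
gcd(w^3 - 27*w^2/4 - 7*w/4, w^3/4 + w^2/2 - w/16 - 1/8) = 1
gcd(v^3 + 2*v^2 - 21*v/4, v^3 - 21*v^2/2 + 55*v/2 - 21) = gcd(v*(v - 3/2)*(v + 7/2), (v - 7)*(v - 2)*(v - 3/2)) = v - 3/2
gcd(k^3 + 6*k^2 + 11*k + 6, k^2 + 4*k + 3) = k^2 + 4*k + 3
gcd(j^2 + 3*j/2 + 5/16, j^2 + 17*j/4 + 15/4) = j + 5/4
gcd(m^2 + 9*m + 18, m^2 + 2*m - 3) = m + 3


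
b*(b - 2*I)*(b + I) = b^3 - I*b^2 + 2*b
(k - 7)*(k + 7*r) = k^2 + 7*k*r - 7*k - 49*r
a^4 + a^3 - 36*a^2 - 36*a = a*(a - 6)*(a + 1)*(a + 6)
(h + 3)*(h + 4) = h^2 + 7*h + 12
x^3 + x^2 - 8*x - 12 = (x - 3)*(x + 2)^2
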